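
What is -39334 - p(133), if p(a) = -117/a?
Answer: -5231305/133 ≈ -39333.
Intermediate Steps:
-39334 - p(133) = -39334 - (-117)/133 = -39334 - 1*(-117/133) = -39334 + 117/133 = -5231305/133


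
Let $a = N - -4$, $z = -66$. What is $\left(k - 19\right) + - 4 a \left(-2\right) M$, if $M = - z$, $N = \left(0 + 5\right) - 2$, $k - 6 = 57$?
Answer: $3740$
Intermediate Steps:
$k = 63$ ($k = 6 + 57 = 63$)
$N = 3$ ($N = 5 - 2 = 3$)
$M = 66$ ($M = \left(-1\right) \left(-66\right) = 66$)
$a = 7$ ($a = 3 - -4 = 3 + 4 = 7$)
$\left(k - 19\right) + - 4 a \left(-2\right) M = \left(63 - 19\right) + \left(-4\right) 7 \left(-2\right) 66 = 44 + \left(-28\right) \left(-2\right) 66 = 44 + 56 \cdot 66 = 44 + 3696 = 3740$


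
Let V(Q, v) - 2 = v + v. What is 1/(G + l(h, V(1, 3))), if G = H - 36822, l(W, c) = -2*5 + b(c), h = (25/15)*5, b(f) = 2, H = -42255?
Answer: -1/79085 ≈ -1.2645e-5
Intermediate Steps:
h = 25/3 (h = (25*(1/15))*5 = (5/3)*5 = 25/3 ≈ 8.3333)
V(Q, v) = 2 + 2*v (V(Q, v) = 2 + (v + v) = 2 + 2*v)
l(W, c) = -8 (l(W, c) = -2*5 + 2 = -10 + 2 = -8)
G = -79077 (G = -42255 - 36822 = -79077)
1/(G + l(h, V(1, 3))) = 1/(-79077 - 8) = 1/(-79085) = -1/79085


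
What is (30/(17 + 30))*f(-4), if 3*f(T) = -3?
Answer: -30/47 ≈ -0.63830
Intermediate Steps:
f(T) = -1 (f(T) = (⅓)*(-3) = -1)
(30/(17 + 30))*f(-4) = (30/(17 + 30))*(-1) = (30/47)*(-1) = -30/47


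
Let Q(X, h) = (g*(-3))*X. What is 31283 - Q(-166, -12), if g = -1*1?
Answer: 31781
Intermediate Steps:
g = -1
Q(X, h) = 3*X (Q(X, h) = (-1*(-3))*X = 3*X)
31283 - Q(-166, -12) = 31283 - 3*(-166) = 31283 - 1*(-498) = 31283 + 498 = 31781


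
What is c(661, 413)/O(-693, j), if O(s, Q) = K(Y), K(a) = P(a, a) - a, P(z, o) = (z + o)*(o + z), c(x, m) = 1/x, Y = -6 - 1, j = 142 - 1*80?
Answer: 1/134183 ≈ 7.4525e-6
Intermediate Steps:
j = 62 (j = 142 - 80 = 62)
Y = -7
P(z, o) = (o + z)² (P(z, o) = (o + z)*(o + z) = (o + z)²)
K(a) = -a + 4*a² (K(a) = (a + a)² - a = (2*a)² - a = 4*a² - a = -a + 4*a²)
O(s, Q) = 203 (O(s, Q) = -7*(-1 + 4*(-7)) = -7*(-1 - 28) = -7*(-29) = 203)
c(661, 413)/O(-693, j) = 1/(661*203) = (1/661)*(1/203) = 1/134183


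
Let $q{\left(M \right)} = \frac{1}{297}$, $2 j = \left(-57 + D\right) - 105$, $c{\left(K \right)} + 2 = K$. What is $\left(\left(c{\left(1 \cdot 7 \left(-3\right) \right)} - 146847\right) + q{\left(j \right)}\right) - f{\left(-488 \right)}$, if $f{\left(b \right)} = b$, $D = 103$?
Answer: $- \frac{43475453}{297} \approx -1.4638 \cdot 10^{5}$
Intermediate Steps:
$c{\left(K \right)} = -2 + K$
$j = - \frac{59}{2}$ ($j = \frac{\left(-57 + 103\right) - 105}{2} = \frac{46 - 105}{2} = \frac{1}{2} \left(-59\right) = - \frac{59}{2} \approx -29.5$)
$q{\left(M \right)} = \frac{1}{297}$
$\left(\left(c{\left(1 \cdot 7 \left(-3\right) \right)} - 146847\right) + q{\left(j \right)}\right) - f{\left(-488 \right)} = \left(\left(\left(-2 + 1 \cdot 7 \left(-3\right)\right) - 146847\right) + \frac{1}{297}\right) - -488 = \left(\left(\left(-2 + 7 \left(-3\right)\right) - 146847\right) + \frac{1}{297}\right) + 488 = \left(\left(\left(-2 - 21\right) - 146847\right) + \frac{1}{297}\right) + 488 = \left(\left(-23 - 146847\right) + \frac{1}{297}\right) + 488 = \left(-146870 + \frac{1}{297}\right) + 488 = - \frac{43620389}{297} + 488 = - \frac{43475453}{297}$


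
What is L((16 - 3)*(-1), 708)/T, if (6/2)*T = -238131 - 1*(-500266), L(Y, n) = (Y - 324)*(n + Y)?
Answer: -140529/52427 ≈ -2.6805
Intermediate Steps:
L(Y, n) = (-324 + Y)*(Y + n)
T = 262135/3 (T = (-238131 - 1*(-500266))/3 = (-238131 + 500266)/3 = (1/3)*262135 = 262135/3 ≈ 87378.)
L((16 - 3)*(-1), 708)/T = (((16 - 3)*(-1))**2 - 324*(16 - 3)*(-1) - 324*708 + ((16 - 3)*(-1))*708)/(262135/3) = ((13*(-1))**2 - 4212*(-1) - 229392 + (13*(-1))*708)*(3/262135) = ((-13)**2 - 324*(-13) - 229392 - 13*708)*(3/262135) = (169 + 4212 - 229392 - 9204)*(3/262135) = -234215*3/262135 = -140529/52427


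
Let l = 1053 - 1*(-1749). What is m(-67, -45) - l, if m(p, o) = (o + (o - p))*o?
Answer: -1767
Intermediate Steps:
l = 2802 (l = 1053 + 1749 = 2802)
m(p, o) = o*(-p + 2*o) (m(p, o) = (-p + 2*o)*o = o*(-p + 2*o))
m(-67, -45) - l = -45*(-1*(-67) + 2*(-45)) - 1*2802 = -45*(67 - 90) - 2802 = -45*(-23) - 2802 = 1035 - 2802 = -1767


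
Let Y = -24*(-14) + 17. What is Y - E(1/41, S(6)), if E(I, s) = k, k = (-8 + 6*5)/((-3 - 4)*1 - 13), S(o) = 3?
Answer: 3541/10 ≈ 354.10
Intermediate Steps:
Y = 353 (Y = 336 + 17 = 353)
k = -11/10 (k = (-8 + 30)/(-7*1 - 13) = 22/(-7 - 13) = 22/(-20) = 22*(-1/20) = -11/10 ≈ -1.1000)
E(I, s) = -11/10
Y - E(1/41, S(6)) = 353 - 1*(-11/10) = 353 + 11/10 = 3541/10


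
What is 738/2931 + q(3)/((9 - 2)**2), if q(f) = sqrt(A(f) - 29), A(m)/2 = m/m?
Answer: 246/977 + 3*I*sqrt(3)/49 ≈ 0.25179 + 0.10604*I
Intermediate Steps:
A(m) = 2 (A(m) = 2*(m/m) = 2*1 = 2)
q(f) = 3*I*sqrt(3) (q(f) = sqrt(2 - 29) = sqrt(-27) = 3*I*sqrt(3))
738/2931 + q(3)/((9 - 2)**2) = 738/2931 + (3*I*sqrt(3))/((9 - 2)**2) = 738*(1/2931) + (3*I*sqrt(3))/(7**2) = 246/977 + (3*I*sqrt(3))/49 = 246/977 + (3*I*sqrt(3))*(1/49) = 246/977 + 3*I*sqrt(3)/49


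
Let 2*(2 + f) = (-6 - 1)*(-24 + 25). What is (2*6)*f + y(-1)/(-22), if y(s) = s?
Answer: -1451/22 ≈ -65.955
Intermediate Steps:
f = -11/2 (f = -2 + ((-6 - 1)*(-24 + 25))/2 = -2 + (-7*1)/2 = -2 + (½)*(-7) = -2 - 7/2 = -11/2 ≈ -5.5000)
(2*6)*f + y(-1)/(-22) = (2*6)*(-11/2) - 1/(-22) = 12*(-11/2) - 1*(-1/22) = -66 + 1/22 = -1451/22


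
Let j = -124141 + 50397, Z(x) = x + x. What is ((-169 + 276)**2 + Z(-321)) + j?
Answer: -62937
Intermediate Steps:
Z(x) = 2*x
j = -73744
((-169 + 276)**2 + Z(-321)) + j = ((-169 + 276)**2 + 2*(-321)) - 73744 = (107**2 - 642) - 73744 = (11449 - 642) - 73744 = 10807 - 73744 = -62937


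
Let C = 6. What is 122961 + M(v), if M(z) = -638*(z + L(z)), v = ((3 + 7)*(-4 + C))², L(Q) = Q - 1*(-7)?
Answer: -391905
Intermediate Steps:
L(Q) = 7 + Q (L(Q) = Q + 7 = 7 + Q)
v = 400 (v = ((3 + 7)*(-4 + 6))² = (10*2)² = 20² = 400)
M(z) = -4466 - 1276*z (M(z) = -638*(z + (7 + z)) = -638*(7 + 2*z) = -4466 - 1276*z)
122961 + M(v) = 122961 + (-4466 - 1276*400) = 122961 + (-4466 - 510400) = 122961 - 514866 = -391905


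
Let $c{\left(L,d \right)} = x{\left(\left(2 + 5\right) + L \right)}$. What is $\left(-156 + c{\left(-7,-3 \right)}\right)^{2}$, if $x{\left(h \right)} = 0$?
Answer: $24336$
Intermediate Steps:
$c{\left(L,d \right)} = 0$
$\left(-156 + c{\left(-7,-3 \right)}\right)^{2} = \left(-156 + 0\right)^{2} = \left(-156\right)^{2} = 24336$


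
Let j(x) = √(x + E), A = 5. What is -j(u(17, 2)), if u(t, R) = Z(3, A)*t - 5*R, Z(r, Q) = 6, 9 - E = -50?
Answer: -√151 ≈ -12.288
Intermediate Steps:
E = 59 (E = 9 - 1*(-50) = 9 + 50 = 59)
u(t, R) = -5*R + 6*t (u(t, R) = 6*t - 5*R = -5*R + 6*t)
j(x) = √(59 + x) (j(x) = √(x + 59) = √(59 + x))
-j(u(17, 2)) = -√(59 + (-5*2 + 6*17)) = -√(59 + (-10 + 102)) = -√(59 + 92) = -√151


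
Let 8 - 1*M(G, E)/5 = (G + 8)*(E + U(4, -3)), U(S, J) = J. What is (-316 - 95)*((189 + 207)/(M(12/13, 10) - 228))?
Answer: 176319/542 ≈ 325.31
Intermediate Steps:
M(G, E) = 40 - 5*(-3 + E)*(8 + G) (M(G, E) = 40 - 5*(G + 8)*(E - 3) = 40 - 5*(8 + G)*(-3 + E) = 40 - 5*(-3 + E)*(8 + G))
(-316 - 95)*((189 + 207)/(M(12/13, 10) - 228)) = (-316 - 95)*((189 + 207)/((160 - 40*10 + 15*(12/13) - 5*10*12/13) - 228)) = -162756/((160 - 400 + 15*(12*(1/13)) - 5*10*12*(1/13)) - 228) = -162756/((160 - 400 + 15*(12/13) - 5*10*12/13) - 228) = -162756/((160 - 400 + 180/13 - 600/13) - 228) = -162756/(-3540/13 - 228) = -162756/(-6504/13) = -162756*(-13)/6504 = -411*(-429/542) = 176319/542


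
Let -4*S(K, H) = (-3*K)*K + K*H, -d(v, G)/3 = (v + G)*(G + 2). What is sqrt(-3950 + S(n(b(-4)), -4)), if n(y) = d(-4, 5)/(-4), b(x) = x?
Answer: 17*I*sqrt(869)/8 ≈ 62.642*I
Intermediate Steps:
d(v, G) = -3*(2 + G)*(G + v) (d(v, G) = -3*(v + G)*(G + 2) = -3*(G + v)*(2 + G) = -3*(2 + G)*(G + v))
n(y) = 21/4 (n(y) = (-6*5 - 6*(-4) - 3*5**2 - 3*5*(-4))/(-4) = (-30 + 24 - 3*25 + 60)*(-1/4) = (-30 + 24 - 75 + 60)*(-1/4) = -21*(-1/4) = 21/4)
S(K, H) = 3*K**2/4 - H*K/4 (S(K, H) = -((-3*K)*K + K*H)/4 = -(-3*K**2 + H*K)/4 = 3*K**2/4 - H*K/4)
sqrt(-3950 + S(n(b(-4)), -4)) = sqrt(-3950 + (1/4)*(21/4)*(-1*(-4) + 3*(21/4))) = sqrt(-3950 + (1/4)*(21/4)*(4 + 63/4)) = sqrt(-3950 + (1/4)*(21/4)*(79/4)) = sqrt(-3950 + 1659/64) = sqrt(-251141/64) = 17*I*sqrt(869)/8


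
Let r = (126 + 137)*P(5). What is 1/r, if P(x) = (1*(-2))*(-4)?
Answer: 1/2104 ≈ 0.00047529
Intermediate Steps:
P(x) = 8 (P(x) = -2*(-4) = 8)
r = 2104 (r = (126 + 137)*8 = 263*8 = 2104)
1/r = 1/2104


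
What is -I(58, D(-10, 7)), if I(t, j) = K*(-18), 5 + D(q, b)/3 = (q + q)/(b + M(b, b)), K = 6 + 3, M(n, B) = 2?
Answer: 162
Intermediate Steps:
K = 9
D(q, b) = -15 + 6*q/(2 + b) (D(q, b) = -15 + 3*((q + q)/(b + 2)) = -15 + 3*((2*q)/(2 + b)) = -15 + 3*(2*q/(2 + b)) = -15 + 6*q/(2 + b))
I(t, j) = -162 (I(t, j) = 9*(-18) = -162)
-I(58, D(-10, 7)) = -1*(-162) = 162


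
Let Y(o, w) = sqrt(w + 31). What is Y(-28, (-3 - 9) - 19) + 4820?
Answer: 4820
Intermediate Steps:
Y(o, w) = sqrt(31 + w)
Y(-28, (-3 - 9) - 19) + 4820 = sqrt(31 + ((-3 - 9) - 19)) + 4820 = sqrt(31 + (-12 - 19)) + 4820 = sqrt(31 - 31) + 4820 = sqrt(0) + 4820 = 0 + 4820 = 4820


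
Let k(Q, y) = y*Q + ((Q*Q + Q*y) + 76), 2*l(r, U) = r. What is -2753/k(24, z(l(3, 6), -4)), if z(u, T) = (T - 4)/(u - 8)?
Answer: -35789/9244 ≈ -3.8716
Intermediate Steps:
l(r, U) = r/2
z(u, T) = (-4 + T)/(-8 + u)
k(Q, y) = 76 + Q² + 2*Q*y (k(Q, y) = Q*y + ((Q² + Q*y) + 76) = Q*y + (76 + Q² + Q*y) = 76 + Q² + 2*Q*y)
-2753/k(24, z(l(3, 6), -4)) = -2753/(76 + 24² + 2*24*((-4 - 4)/(-8 + (½)*3))) = -2753/(76 + 576 + 2*24*(-8/(-8 + 3/2))) = -2753/(76 + 576 + 2*24*(-8/(-13/2))) = -2753/(76 + 576 + 2*24*(-2/13*(-8))) = -2753/(76 + 576 + 2*24*(16/13)) = -2753/(76 + 576 + 768/13) = -2753/9244/13 = -2753*13/9244 = -1*35789/9244 = -35789/9244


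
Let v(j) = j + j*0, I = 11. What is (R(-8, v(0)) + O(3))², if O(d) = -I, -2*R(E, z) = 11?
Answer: 1089/4 ≈ 272.25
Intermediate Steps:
v(j) = j (v(j) = j + 0 = j)
R(E, z) = -11/2 (R(E, z) = -½*11 = -11/2)
O(d) = -11 (O(d) = -1*11 = -11)
(R(-8, v(0)) + O(3))² = (-11/2 - 11)² = (-33/2)² = 1089/4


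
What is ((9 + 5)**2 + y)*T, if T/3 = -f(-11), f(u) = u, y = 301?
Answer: 16401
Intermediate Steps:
T = 33 (T = 3*(-1*(-11)) = 3*11 = 33)
((9 + 5)**2 + y)*T = ((9 + 5)**2 + 301)*33 = (14**2 + 301)*33 = (196 + 301)*33 = 497*33 = 16401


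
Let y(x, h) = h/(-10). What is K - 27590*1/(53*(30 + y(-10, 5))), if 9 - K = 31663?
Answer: -99037238/3127 ≈ -31672.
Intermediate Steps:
K = -31654 (K = 9 - 1*31663 = 9 - 31663 = -31654)
y(x, h) = -h/10 (y(x, h) = h*(-1/10) = -h/10)
K - 27590*1/(53*(30 + y(-10, 5))) = -31654 - 27590*1/(53*(30 - 1/10*5)) = -31654 - 27590*1/(53*(30 - 1/2)) = -31654 - 27590/(53*(59/2)) = -31654 - 27590/3127/2 = -31654 - 27590*2/3127 = -31654 - 55180/3127 = -99037238/3127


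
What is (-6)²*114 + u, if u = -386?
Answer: 3718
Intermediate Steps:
(-6)²*114 + u = (-6)²*114 - 386 = 36*114 - 386 = 4104 - 386 = 3718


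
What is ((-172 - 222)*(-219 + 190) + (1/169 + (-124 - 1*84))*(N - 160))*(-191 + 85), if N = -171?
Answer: -1437993350/169 ≈ -8.5088e+6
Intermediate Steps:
((-172 - 222)*(-219 + 190) + (1/169 + (-124 - 1*84))*(N - 160))*(-191 + 85) = ((-172 - 222)*(-219 + 190) + (1/169 + (-124 - 1*84))*(-171 - 160))*(-191 + 85) = (-394*(-29) + (1/169 + (-124 - 84))*(-331))*(-106) = (11426 + (1/169 - 208)*(-331))*(-106) = (11426 - 35151/169*(-331))*(-106) = (11426 + 11634981/169)*(-106) = (13565975/169)*(-106) = -1437993350/169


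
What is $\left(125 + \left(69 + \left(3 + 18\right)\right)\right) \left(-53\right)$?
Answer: $-11395$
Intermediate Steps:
$\left(125 + \left(69 + \left(3 + 18\right)\right)\right) \left(-53\right) = \left(125 + \left(69 + 21\right)\right) \left(-53\right) = \left(125 + 90\right) \left(-53\right) = 215 \left(-53\right) = -11395$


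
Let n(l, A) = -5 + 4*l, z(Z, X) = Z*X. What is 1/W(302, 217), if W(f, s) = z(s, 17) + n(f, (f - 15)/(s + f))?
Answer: 1/4892 ≈ 0.00020442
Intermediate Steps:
z(Z, X) = X*Z
W(f, s) = -5 + 4*f + 17*s (W(f, s) = 17*s + (-5 + 4*f) = -5 + 4*f + 17*s)
1/W(302, 217) = 1/(-5 + 4*302 + 17*217) = 1/(-5 + 1208 + 3689) = 1/4892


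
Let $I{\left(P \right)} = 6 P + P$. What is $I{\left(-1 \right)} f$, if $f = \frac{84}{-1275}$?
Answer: $\frac{196}{425} \approx 0.46118$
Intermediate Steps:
$I{\left(P \right)} = 7 P$
$f = - \frac{28}{425}$ ($f = 84 \left(- \frac{1}{1275}\right) = - \frac{28}{425} \approx -0.065882$)
$I{\left(-1 \right)} f = 7 \left(-1\right) \left(- \frac{28}{425}\right) = \left(-7\right) \left(- \frac{28}{425}\right) = \frac{196}{425}$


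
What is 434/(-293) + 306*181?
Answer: 16227664/293 ≈ 55385.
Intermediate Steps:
434/(-293) + 306*181 = 434*(-1/293) + 55386 = -434/293 + 55386 = 16227664/293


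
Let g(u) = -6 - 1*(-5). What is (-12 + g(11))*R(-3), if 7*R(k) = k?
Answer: 39/7 ≈ 5.5714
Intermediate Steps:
g(u) = -1 (g(u) = -6 + 5 = -1)
R(k) = k/7
(-12 + g(11))*R(-3) = (-12 - 1)*((⅐)*(-3)) = -13*(-3/7) = 39/7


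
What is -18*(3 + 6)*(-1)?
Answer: 162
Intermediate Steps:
-18*(3 + 6)*(-1) = -18*9*(-1) = -6*27*(-1) = -162*(-1) = 162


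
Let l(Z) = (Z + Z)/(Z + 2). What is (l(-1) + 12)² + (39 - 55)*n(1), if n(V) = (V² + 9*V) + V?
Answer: -76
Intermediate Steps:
n(V) = V² + 10*V
l(Z) = 2*Z/(2 + Z) (l(Z) = (2*Z)/(2 + Z) = 2*Z/(2 + Z))
(l(-1) + 12)² + (39 - 55)*n(1) = (2*(-1)/(2 - 1) + 12)² + (39 - 55)*(1*(10 + 1)) = (2*(-1)/1 + 12)² - 16*11 = (2*(-1)*1 + 12)² - 16*11 = (-2 + 12)² - 176 = 10² - 176 = 100 - 176 = -76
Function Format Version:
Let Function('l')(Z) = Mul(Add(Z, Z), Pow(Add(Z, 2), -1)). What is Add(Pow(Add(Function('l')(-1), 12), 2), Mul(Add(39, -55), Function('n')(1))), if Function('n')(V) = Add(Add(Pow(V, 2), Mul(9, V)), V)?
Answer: -76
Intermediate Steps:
Function('n')(V) = Add(Pow(V, 2), Mul(10, V))
Function('l')(Z) = Mul(2, Z, Pow(Add(2, Z), -1)) (Function('l')(Z) = Mul(Mul(2, Z), Pow(Add(2, Z), -1)) = Mul(2, Z, Pow(Add(2, Z), -1)))
Add(Pow(Add(Function('l')(-1), 12), 2), Mul(Add(39, -55), Function('n')(1))) = Add(Pow(Add(Mul(2, -1, Pow(Add(2, -1), -1)), 12), 2), Mul(Add(39, -55), Mul(1, Add(10, 1)))) = Add(Pow(Add(Mul(2, -1, Pow(1, -1)), 12), 2), Mul(-16, Mul(1, 11))) = Add(Pow(Add(Mul(2, -1, 1), 12), 2), Mul(-16, 11)) = Add(Pow(Add(-2, 12), 2), -176) = Add(Pow(10, 2), -176) = Add(100, -176) = -76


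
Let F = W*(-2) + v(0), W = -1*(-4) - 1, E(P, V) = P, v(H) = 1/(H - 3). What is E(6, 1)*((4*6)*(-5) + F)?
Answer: -758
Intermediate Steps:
v(H) = 1/(-3 + H)
W = 3 (W = 4 - 1 = 3)
F = -19/3 (F = 3*(-2) + 1/(-3 + 0) = -6 + 1/(-3) = -6 - ⅓ = -19/3 ≈ -6.3333)
E(6, 1)*((4*6)*(-5) + F) = 6*((4*6)*(-5) - 19/3) = 6*(24*(-5) - 19/3) = 6*(-120 - 19/3) = 6*(-379/3) = -758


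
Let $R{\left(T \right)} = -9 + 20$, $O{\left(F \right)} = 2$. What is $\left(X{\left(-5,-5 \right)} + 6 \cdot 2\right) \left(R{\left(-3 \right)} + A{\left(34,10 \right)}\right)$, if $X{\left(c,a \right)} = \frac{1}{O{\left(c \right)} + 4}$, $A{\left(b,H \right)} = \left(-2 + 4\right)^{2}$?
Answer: $\frac{365}{2} \approx 182.5$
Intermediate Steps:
$A{\left(b,H \right)} = 4$ ($A{\left(b,H \right)} = 2^{2} = 4$)
$X{\left(c,a \right)} = \frac{1}{6}$ ($X{\left(c,a \right)} = \frac{1}{2 + 4} = \frac{1}{6}$)
$R{\left(T \right)} = 11$
$\left(X{\left(-5,-5 \right)} + 6 \cdot 2\right) \left(R{\left(-3 \right)} + A{\left(34,10 \right)}\right) = \left(\frac{1}{6} + 6 \cdot 2\right) \left(11 + 4\right) = \left(\frac{1}{6} + 12\right) 15 = \frac{73}{6} \cdot 15 = \frac{365}{2}$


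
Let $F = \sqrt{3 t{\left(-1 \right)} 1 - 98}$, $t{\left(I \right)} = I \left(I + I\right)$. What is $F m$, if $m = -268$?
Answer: $- 536 i \sqrt{23} \approx - 2570.6 i$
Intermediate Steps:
$t{\left(I \right)} = 2 I^{2}$ ($t{\left(I \right)} = I 2 I = 2 I^{2}$)
$F = 2 i \sqrt{23}$ ($F = \sqrt{3 \cdot 2 \left(-1\right)^{2} \cdot 1 - 98} = \sqrt{3 \cdot 2 \cdot 1 \cdot 1 - 98} = \sqrt{3 \cdot 2 \cdot 1 - 98} = \sqrt{6 \cdot 1 - 98} = \sqrt{6 - 98} = \sqrt{-92} = 2 i \sqrt{23} \approx 9.5917 i$)
$F m = 2 i \sqrt{23} \left(-268\right) = - 536 i \sqrt{23}$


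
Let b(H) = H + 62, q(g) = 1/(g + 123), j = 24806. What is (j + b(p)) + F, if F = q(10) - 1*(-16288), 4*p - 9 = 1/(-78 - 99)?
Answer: 968906507/23541 ≈ 41158.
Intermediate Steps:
p = 398/177 (p = 9/4 + 1/(4*(-78 - 99)) = 9/4 + (1/4)/(-177) = 9/4 + (1/4)*(-1/177) = 9/4 - 1/708 = 398/177 ≈ 2.2486)
q(g) = 1/(123 + g)
b(H) = 62 + H
F = 2166305/133 (F = 1/(123 + 10) - 1*(-16288) = 1/133 + 16288 = 2166305/133 ≈ 16288.)
(j + b(p)) + F = (24806 + (62 + 398/177)) + 2166305/133 = (24806 + 11372/177) + 2166305/133 = 4402034/177 + 2166305/133 = 968906507/23541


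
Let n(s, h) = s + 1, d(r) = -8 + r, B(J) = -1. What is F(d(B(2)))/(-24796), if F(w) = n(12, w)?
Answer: -13/24796 ≈ -0.00052428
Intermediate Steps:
n(s, h) = 1 + s
F(w) = 13 (F(w) = 1 + 12 = 13)
F(d(B(2)))/(-24796) = 13/(-24796) = 13*(-1/24796) = -13/24796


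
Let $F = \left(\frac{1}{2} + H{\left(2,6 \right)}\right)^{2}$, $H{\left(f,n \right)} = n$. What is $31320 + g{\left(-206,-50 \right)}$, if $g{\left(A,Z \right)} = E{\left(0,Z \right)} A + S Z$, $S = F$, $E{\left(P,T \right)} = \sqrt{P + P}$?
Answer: $\frac{58415}{2} \approx 29208.0$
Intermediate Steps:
$E{\left(P,T \right)} = \sqrt{2} \sqrt{P}$ ($E{\left(P,T \right)} = \sqrt{2 P} = \sqrt{2} \sqrt{P}$)
$F = \frac{169}{4}$ ($F = \left(\frac{1}{2} + 6\right)^{2} = \left(\frac{13}{2}\right)^{2} = \frac{169}{4} \approx 42.25$)
$S = \frac{169}{4} \approx 42.25$
$g{\left(A,Z \right)} = \frac{169 Z}{4}$ ($g{\left(A,Z \right)} = \sqrt{2} \sqrt{0} A + \frac{169 Z}{4} = \sqrt{2} \cdot 0 A + \frac{169 Z}{4} = 0 A + \frac{169 Z}{4} = 0 + \frac{169 Z}{4} = \frac{169 Z}{4}$)
$31320 + g{\left(-206,-50 \right)} = 31320 + \frac{169}{4} \left(-50\right) = 31320 - \frac{4225}{2} = \frac{58415}{2}$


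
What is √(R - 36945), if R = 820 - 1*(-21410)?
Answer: 3*I*√1635 ≈ 121.31*I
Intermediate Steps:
R = 22230 (R = 820 + 21410 = 22230)
√(R - 36945) = √(22230 - 36945) = √(-14715) = 3*I*√1635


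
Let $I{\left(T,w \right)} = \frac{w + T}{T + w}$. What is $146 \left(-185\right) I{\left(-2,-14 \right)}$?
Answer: $-27010$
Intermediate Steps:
$I{\left(T,w \right)} = 1$ ($I{\left(T,w \right)} = \frac{T + w}{T + w} = 1$)
$146 \left(-185\right) I{\left(-2,-14 \right)} = 146 \left(-185\right) 1 = \left(-27010\right) 1 = -27010$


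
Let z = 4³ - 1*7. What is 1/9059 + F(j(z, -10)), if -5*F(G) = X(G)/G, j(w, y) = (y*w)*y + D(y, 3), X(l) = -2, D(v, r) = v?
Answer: 23284/128864275 ≈ 0.00018069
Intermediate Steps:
z = 57 (z = 64 - 7 = 57)
j(w, y) = y + w*y² (j(w, y) = (y*w)*y + y = (w*y)*y + y = w*y² + y = y + w*y²)
F(G) = 2/(5*G) (F(G) = -(-2)/(5*G) = 2/(5*G))
1/9059 + F(j(z, -10)) = 1/9059 + 2/(5*((-10*(1 + 57*(-10))))) = 1/9059 + 2/(5*((-10*(1 - 570)))) = 1/9059 + 2/(5*((-10*(-569)))) = 1/9059 + (⅖)/5690 = 1/9059 + (⅖)*(1/5690) = 1/9059 + 1/14225 = 23284/128864275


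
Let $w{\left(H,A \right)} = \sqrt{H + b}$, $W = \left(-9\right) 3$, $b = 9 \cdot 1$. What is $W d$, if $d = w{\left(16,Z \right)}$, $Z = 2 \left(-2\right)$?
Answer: $-135$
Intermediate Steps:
$b = 9$
$W = -27$
$Z = -4$
$w{\left(H,A \right)} = \sqrt{9 + H}$ ($w{\left(H,A \right)} = \sqrt{H + 9} = \sqrt{9 + H}$)
$d = 5$ ($d = \sqrt{9 + 16} = \sqrt{25} = 5$)
$W d = \left(-27\right) 5 = -135$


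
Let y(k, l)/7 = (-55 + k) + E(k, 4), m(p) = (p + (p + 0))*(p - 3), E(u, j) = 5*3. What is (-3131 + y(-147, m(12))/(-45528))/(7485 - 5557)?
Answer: -20363837/12539712 ≈ -1.6239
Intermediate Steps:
E(u, j) = 15
m(p) = 2*p*(-3 + p) (m(p) = (p + p)*(-3 + p) = (2*p)*(-3 + p) = 2*p*(-3 + p))
y(k, l) = -280 + 7*k (y(k, l) = 7*((-55 + k) + 15) = 7*(-40 + k) = -280 + 7*k)
(-3131 + y(-147, m(12))/(-45528))/(7485 - 5557) = (-3131 + (-280 + 7*(-147))/(-45528))/(7485 - 5557) = (-3131 + (-280 - 1029)*(-1/45528))/1928 = (-3131 - 1309*(-1/45528))*(1/1928) = (-3131 + 187/6504)*(1/1928) = -20363837/6504*1/1928 = -20363837/12539712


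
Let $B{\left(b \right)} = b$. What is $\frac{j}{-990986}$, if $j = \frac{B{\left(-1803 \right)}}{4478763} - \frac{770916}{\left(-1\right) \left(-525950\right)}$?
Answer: $\frac{575616390793}{389061995462625350} \approx 1.4795 \cdot 10^{-6}$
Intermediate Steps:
$j = - \frac{575616390793}{392600899975}$ ($j = - \frac{1803}{4478763} - \frac{770916}{\left(-1\right) \left(-525950\right)} = \left(-1803\right) \frac{1}{4478763} - \frac{770916}{525950} = - \frac{601}{1492921} - \frac{385458}{262975} = - \frac{575616390793}{392600899975} \approx -1.4662$)
$\frac{j}{-990986} = - \frac{575616390793}{392600899975 \left(-990986\right)} = \left(- \frac{575616390793}{392600899975}\right) \left(- \frac{1}{990986}\right) = \frac{575616390793}{389061995462625350}$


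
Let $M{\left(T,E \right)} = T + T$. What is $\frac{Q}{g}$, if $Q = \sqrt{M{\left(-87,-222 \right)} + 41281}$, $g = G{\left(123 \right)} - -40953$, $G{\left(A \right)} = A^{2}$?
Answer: $\frac{\sqrt{41107}}{56082} \approx 0.0036152$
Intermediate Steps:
$M{\left(T,E \right)} = 2 T$
$g = 56082$ ($g = 123^{2} - -40953 = 15129 + 40953 = 56082$)
$Q = \sqrt{41107}$ ($Q = \sqrt{2 \left(-87\right) + 41281} = \sqrt{-174 + 41281} = \sqrt{41107} \approx 202.75$)
$\frac{Q}{g} = \frac{\sqrt{41107}}{56082}$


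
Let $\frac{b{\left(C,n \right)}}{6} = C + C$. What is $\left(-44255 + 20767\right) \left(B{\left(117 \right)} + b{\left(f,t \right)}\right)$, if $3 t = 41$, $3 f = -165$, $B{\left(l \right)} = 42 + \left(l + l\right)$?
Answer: $9019392$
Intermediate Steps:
$B{\left(l \right)} = 42 + 2 l$
$f = -55$ ($f = \frac{1}{3} \left(-165\right) = -55$)
$t = \frac{41}{3}$ ($t = \frac{1}{3} \cdot 41 = \frac{41}{3} \approx 13.667$)
$b{\left(C,n \right)} = 12 C$ ($b{\left(C,n \right)} = 6 \left(C + C\right) = 6 \cdot 2 C = 12 C$)
$\left(-44255 + 20767\right) \left(B{\left(117 \right)} + b{\left(f,t \right)}\right) = \left(-44255 + 20767\right) \left(\left(42 + 2 \cdot 117\right) + 12 \left(-55\right)\right) = - 23488 \left(\left(42 + 234\right) - 660\right) = - 23488 \left(276 - 660\right) = \left(-23488\right) \left(-384\right) = 9019392$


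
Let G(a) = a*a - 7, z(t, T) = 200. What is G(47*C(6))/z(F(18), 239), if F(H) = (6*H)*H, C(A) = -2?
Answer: 8829/200 ≈ 44.145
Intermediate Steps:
F(H) = 6*H**2
G(a) = -7 + a**2 (G(a) = a**2 - 7 = -7 + a**2)
G(47*C(6))/z(F(18), 239) = (-7 + (47*(-2))**2)/200 = (-7 + (-94)**2)*(1/200) = (-7 + 8836)*(1/200) = 8829*(1/200) = 8829/200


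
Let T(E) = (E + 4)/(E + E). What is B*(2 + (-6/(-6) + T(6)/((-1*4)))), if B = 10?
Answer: 335/12 ≈ 27.917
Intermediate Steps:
T(E) = (4 + E)/(2*E) (T(E) = (4 + E)/((2*E)) = (4 + E)*(1/(2*E)) = (4 + E)/(2*E))
B*(2 + (-6/(-6) + T(6)/((-1*4)))) = 10*(2 + (-6/(-6) + ((1/2)*(4 + 6)/6)/((-1*4)))) = 10*(2 + (-6*(-1/6) + ((1/2)*(1/6)*10)/(-4))) = 10*(2 + (1 + (5/6)*(-1/4))) = 10*(2 + (1 - 5/24)) = 10*(2 + 19/24) = 10*(67/24) = 335/12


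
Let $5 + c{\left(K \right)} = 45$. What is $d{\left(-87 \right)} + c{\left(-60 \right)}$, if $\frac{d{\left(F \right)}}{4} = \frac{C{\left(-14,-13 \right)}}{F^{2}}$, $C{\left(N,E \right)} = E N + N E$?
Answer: $\frac{304216}{7569} \approx 40.192$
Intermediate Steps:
$c{\left(K \right)} = 40$ ($c{\left(K \right)} = -5 + 45 = 40$)
$C{\left(N,E \right)} = 2 E N$ ($C{\left(N,E \right)} = E N + E N = 2 E N$)
$d{\left(F \right)} = \frac{1456}{F^{2}}$ ($d{\left(F \right)} = 4 \frac{2 \left(-13\right) \left(-14\right)}{F^{2}} = 4 \frac{364}{F^{2}} = \frac{1456}{F^{2}}$)
$d{\left(-87 \right)} + c{\left(-60 \right)} = \frac{1456}{7569} + 40 = \frac{304216}{7569}$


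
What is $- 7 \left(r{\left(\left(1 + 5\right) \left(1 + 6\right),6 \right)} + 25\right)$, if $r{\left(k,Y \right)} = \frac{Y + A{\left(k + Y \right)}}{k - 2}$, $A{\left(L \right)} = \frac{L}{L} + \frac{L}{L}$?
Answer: $- \frac{882}{5} \approx -176.4$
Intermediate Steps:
$A{\left(L \right)} = 2$ ($A{\left(L \right)} = 1 + 1 = 2$)
$r{\left(k,Y \right)} = \frac{2 + Y}{-2 + k}$ ($r{\left(k,Y \right)} = \frac{Y + 2}{k - 2} = \frac{2 + Y}{-2 + k}$)
$- 7 \left(r{\left(\left(1 + 5\right) \left(1 + 6\right),6 \right)} + 25\right) = - 7 \left(\frac{2 + 6}{-2 + \left(1 + 5\right) \left(1 + 6\right)} + 25\right) = - 7 \left(\frac{1}{-2 + 6 \cdot 7} \cdot 8 + 25\right) = - 7 \left(\frac{1}{-2 + 42} \cdot 8 + 25\right) = - 7 \left(\frac{1}{40} \cdot 8 + 25\right) = - 7 \left(\frac{1}{5} + 25\right) = \left(-7\right) \frac{126}{5} = - \frac{882}{5}$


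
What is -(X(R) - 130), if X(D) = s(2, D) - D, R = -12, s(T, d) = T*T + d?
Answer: 126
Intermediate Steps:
s(T, d) = d + T**2 (s(T, d) = T**2 + d = d + T**2)
X(D) = 4 (X(D) = (D + 2**2) - D = (D + 4) - D = (4 + D) - D = 4)
-(X(R) - 130) = -(4 - 130) = -1*(-126) = 126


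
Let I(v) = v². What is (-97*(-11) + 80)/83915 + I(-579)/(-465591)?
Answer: -9199238546/13023356255 ≈ -0.70636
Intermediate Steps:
(-97*(-11) + 80)/83915 + I(-579)/(-465591) = (-97*(-11) + 80)/83915 + (-579)²/(-465591) = (1067 + 80)*(1/83915) + 335241*(-1/465591) = 1147*(1/83915) - 111747/155197 = 1147/83915 - 111747/155197 = -9199238546/13023356255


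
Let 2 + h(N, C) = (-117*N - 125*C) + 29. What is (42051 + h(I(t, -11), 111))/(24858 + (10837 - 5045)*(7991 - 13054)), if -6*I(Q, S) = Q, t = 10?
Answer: -14199/14650019 ≈ -0.00096921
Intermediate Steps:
I(Q, S) = -Q/6
h(N, C) = 27 - 125*C - 117*N (h(N, C) = -2 + ((-117*N - 125*C) + 29) = -2 + ((-125*C - 117*N) + 29) = -2 + (29 - 125*C - 117*N) = 27 - 125*C - 117*N)
(42051 + h(I(t, -11), 111))/(24858 + (10837 - 5045)*(7991 - 13054)) = (42051 + (27 - 125*111 - (-39)*10/2))/(24858 + (10837 - 5045)*(7991 - 13054)) = (42051 + (27 - 13875 - 117*(-5/3)))/(24858 + 5792*(-5063)) = (42051 + (27 - 13875 + 195))/(24858 - 29324896) = (42051 - 13653)/(-29300038) = 28398*(-1/29300038) = -14199/14650019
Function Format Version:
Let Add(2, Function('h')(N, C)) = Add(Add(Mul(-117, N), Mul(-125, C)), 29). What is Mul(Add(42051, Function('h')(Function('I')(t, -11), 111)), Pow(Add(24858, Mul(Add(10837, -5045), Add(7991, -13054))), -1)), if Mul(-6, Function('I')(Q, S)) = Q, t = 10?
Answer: Rational(-14199, 14650019) ≈ -0.00096921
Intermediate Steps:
Function('I')(Q, S) = Mul(Rational(-1, 6), Q)
Function('h')(N, C) = Add(27, Mul(-125, C), Mul(-117, N)) (Function('h')(N, C) = Add(-2, Add(Add(Mul(-117, N), Mul(-125, C)), 29)) = Add(-2, Add(Add(Mul(-125, C), Mul(-117, N)), 29)) = Add(-2, Add(29, Mul(-125, C), Mul(-117, N))) = Add(27, Mul(-125, C), Mul(-117, N)))
Mul(Add(42051, Function('h')(Function('I')(t, -11), 111)), Pow(Add(24858, Mul(Add(10837, -5045), Add(7991, -13054))), -1)) = Mul(Add(42051, Add(27, Mul(-125, 111), Mul(-117, Mul(Rational(-1, 6), 10)))), Pow(Add(24858, Mul(Add(10837, -5045), Add(7991, -13054))), -1)) = Mul(Add(42051, Add(27, -13875, Mul(-117, Rational(-5, 3)))), Pow(Add(24858, Mul(5792, -5063)), -1)) = Mul(Add(42051, Add(27, -13875, 195)), Pow(Add(24858, -29324896), -1)) = Mul(Add(42051, -13653), Pow(-29300038, -1)) = Mul(28398, Rational(-1, 29300038)) = Rational(-14199, 14650019)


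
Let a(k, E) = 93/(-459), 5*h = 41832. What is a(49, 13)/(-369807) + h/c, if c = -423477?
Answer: -262978735993/13311404509815 ≈ -0.019756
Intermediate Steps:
h = 41832/5 (h = (1/5)*41832 = 41832/5 ≈ 8366.4)
a(k, E) = -31/153 (a(k, E) = 93*(-1/459) = -31/153)
a(49, 13)/(-369807) + h/c = -31/153/(-369807) + (41832/5)/(-423477) = -31/153*(-1/369807) + (41832/5)*(-1/423477) = 31/56580471 - 4648/235265 = -262978735993/13311404509815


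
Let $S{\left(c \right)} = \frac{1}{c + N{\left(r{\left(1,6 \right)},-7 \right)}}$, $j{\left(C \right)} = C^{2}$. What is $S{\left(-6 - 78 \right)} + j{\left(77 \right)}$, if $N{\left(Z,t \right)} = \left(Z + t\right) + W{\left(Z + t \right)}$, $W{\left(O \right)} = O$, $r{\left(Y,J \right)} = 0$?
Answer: $\frac{581041}{98} \approx 5929.0$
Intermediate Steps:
$N{\left(Z,t \right)} = 2 Z + 2 t$ ($N{\left(Z,t \right)} = \left(Z + t\right) + \left(Z + t\right) = 2 Z + 2 t$)
$S{\left(c \right)} = \frac{1}{-14 + c}$ ($S{\left(c \right)} = \frac{1}{c + \left(2 \cdot 0 + 2 \left(-7\right)\right)} = \frac{1}{c + \left(0 - 14\right)} = \frac{1}{c - 14} = \frac{1}{-14 + c}$)
$S{\left(-6 - 78 \right)} + j{\left(77 \right)} = \frac{1}{-14 - 84} + 77^{2} = \frac{1}{-14 - 84} + 5929 = \frac{1}{-98} + 5929 = - \frac{1}{98} + 5929 = \frac{581041}{98}$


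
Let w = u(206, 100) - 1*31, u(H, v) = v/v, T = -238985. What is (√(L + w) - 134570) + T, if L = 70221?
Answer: -373555 + 3*√7799 ≈ -3.7329e+5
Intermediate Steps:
u(H, v) = 1
w = -30 (w = 1 - 1*31 = 1 - 31 = -30)
(√(L + w) - 134570) + T = (√(70221 - 30) - 134570) - 238985 = (√70191 - 134570) - 238985 = (3*√7799 - 134570) - 238985 = (-134570 + 3*√7799) - 238985 = -373555 + 3*√7799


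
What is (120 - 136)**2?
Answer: 256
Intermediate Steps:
(120 - 136)**2 = (-16)**2 = 256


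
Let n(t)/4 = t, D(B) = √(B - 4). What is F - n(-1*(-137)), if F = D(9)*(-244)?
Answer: -548 - 244*√5 ≈ -1093.6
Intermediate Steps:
D(B) = √(-4 + B)
n(t) = 4*t
F = -244*√5 (F = √(-4 + 9)*(-244) = √5*(-244) = -244*√5 ≈ -545.60)
F - n(-1*(-137)) = -244*√5 - 4*(-1*(-137)) = -244*√5 - 4*137 = -244*√5 - 1*548 = -244*√5 - 548 = -548 - 244*√5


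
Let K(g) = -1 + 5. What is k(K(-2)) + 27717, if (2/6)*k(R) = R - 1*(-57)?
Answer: 27900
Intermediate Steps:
K(g) = 4
k(R) = 171 + 3*R (k(R) = 3*(R - 1*(-57)) = 3*(R + 57) = 3*(57 + R) = 171 + 3*R)
k(K(-2)) + 27717 = (171 + 3*4) + 27717 = (171 + 12) + 27717 = 183 + 27717 = 27900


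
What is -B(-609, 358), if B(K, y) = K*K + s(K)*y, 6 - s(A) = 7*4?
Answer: -363005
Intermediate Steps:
s(A) = -22 (s(A) = 6 - 7*4 = 6 - 1*28 = 6 - 28 = -22)
B(K, y) = K² - 22*y (B(K, y) = K*K - 22*y = K² - 22*y)
-B(-609, 358) = -((-609)² - 22*358) = -(370881 - 7876) = -1*363005 = -363005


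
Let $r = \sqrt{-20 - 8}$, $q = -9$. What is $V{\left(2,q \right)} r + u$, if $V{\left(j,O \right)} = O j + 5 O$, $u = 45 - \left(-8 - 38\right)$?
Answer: $91 - 126 i \sqrt{7} \approx 91.0 - 333.36 i$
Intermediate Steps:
$r = 2 i \sqrt{7}$ ($r = \sqrt{-28} = 2 i \sqrt{7} \approx 5.2915 i$)
$u = 91$ ($u = 45 - \left(-8 - 38\right) = 45 - -46 = 45 + 46 = 91$)
$V{\left(j,O \right)} = 5 O + O j$
$V{\left(2,q \right)} r + u = - 9 \left(5 + 2\right) 2 i \sqrt{7} + 91 = \left(-9\right) 7 \cdot 2 i \sqrt{7} + 91 = - 63 \cdot 2 i \sqrt{7} + 91 = - 126 i \sqrt{7} + 91 = 91 - 126 i \sqrt{7}$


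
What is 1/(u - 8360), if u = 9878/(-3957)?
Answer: -3957/33090398 ≈ -0.00011958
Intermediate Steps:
u = -9878/3957 (u = 9878*(-1/3957) = -9878/3957 ≈ -2.4963)
1/(u - 8360) = 1/(-9878/3957 - 8360) = 1/(-33090398/3957) = -3957/33090398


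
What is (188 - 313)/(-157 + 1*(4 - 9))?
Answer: 125/162 ≈ 0.77160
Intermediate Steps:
(188 - 313)/(-157 + 1*(4 - 9)) = -125/(-157 + 1*(-5)) = -125/(-157 - 5) = -125/(-162) = -125*(-1/162) = 125/162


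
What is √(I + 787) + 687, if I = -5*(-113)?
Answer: 687 + 26*√2 ≈ 723.77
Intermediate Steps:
I = 565
√(I + 787) + 687 = √(565 + 787) + 687 = √1352 + 687 = 26*√2 + 687 = 687 + 26*√2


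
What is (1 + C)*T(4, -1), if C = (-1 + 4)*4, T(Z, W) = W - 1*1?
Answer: -26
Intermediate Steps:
T(Z, W) = -1 + W (T(Z, W) = W - 1 = -1 + W)
C = 12 (C = 3*4 = 12)
(1 + C)*T(4, -1) = (1 + 12)*(-1 - 1) = 13*(-2) = -26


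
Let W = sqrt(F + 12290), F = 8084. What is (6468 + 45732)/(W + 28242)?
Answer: 5083560/2750311 - 180*sqrt(20374)/2750311 ≈ 1.8390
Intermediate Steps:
W = sqrt(20374) (W = sqrt(8084 + 12290) = sqrt(20374) ≈ 142.74)
(6468 + 45732)/(W + 28242) = (6468 + 45732)/(sqrt(20374) + 28242) = 52200/(28242 + sqrt(20374))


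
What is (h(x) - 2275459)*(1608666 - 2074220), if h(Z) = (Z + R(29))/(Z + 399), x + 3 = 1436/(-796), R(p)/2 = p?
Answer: 83100630458435626/78445 ≈ 1.0593e+12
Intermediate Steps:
R(p) = 2*p
x = -956/199 (x = -3 + 1436/(-796) = -3 + 1436*(-1/796) = -3 - 359/199 = -956/199 ≈ -4.8040)
h(Z) = (58 + Z)/(399 + Z) (h(Z) = (Z + 2*29)/(Z + 399) = (Z + 58)/(399 + Z) = (58 + Z)/(399 + Z))
(h(x) - 2275459)*(1608666 - 2074220) = ((58 - 956/199)/(399 - 956/199) - 2275459)*(1608666 - 2074220) = ((10586/199)/(78445/199) - 2275459)*(-465554) = ((199/78445)*(10586/199) - 2275459)*(-465554) = (10586/78445 - 2275459)*(-465554) = -178498370669/78445*(-465554) = 83100630458435626/78445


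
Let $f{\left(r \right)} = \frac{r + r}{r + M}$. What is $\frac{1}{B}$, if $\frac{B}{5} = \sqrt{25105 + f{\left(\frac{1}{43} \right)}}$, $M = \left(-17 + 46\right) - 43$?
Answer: $\frac{\sqrt{9067949903}}{75440515} \approx 0.0012623$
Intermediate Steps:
$M = -14$ ($M = 29 - 43 = -14$)
$f{\left(r \right)} = \frac{2 r}{-14 + r}$ ($f{\left(r \right)} = \frac{r + r}{r - 14} = \frac{2 r}{-14 + r}$)
$B = \frac{5 \sqrt{9067949903}}{601}$ ($B = 5 \sqrt{25105 + \frac{2}{43 \left(-14 + \frac{1}{43}\right)}} = 5 \sqrt{25105 + 2 \cdot \frac{1}{43} \frac{1}{-14 + \frac{1}{43}}} = 5 \sqrt{25105 + 2 \cdot \frac{1}{43} \frac{1}{- \frac{601}{43}}} = 5 \sqrt{25105 + 2 \cdot \frac{1}{43} \left(- \frac{43}{601}\right)} = 5 \sqrt{25105 - \frac{2}{601}} = 5 \sqrt{\frac{15088103}{601}} = 5 \frac{\sqrt{9067949903}}{601} = \frac{5 \sqrt{9067949903}}{601} \approx 792.23$)
$\frac{1}{B} = \frac{1}{\frac{5}{601} \sqrt{9067949903}} = \frac{\sqrt{9067949903}}{75440515}$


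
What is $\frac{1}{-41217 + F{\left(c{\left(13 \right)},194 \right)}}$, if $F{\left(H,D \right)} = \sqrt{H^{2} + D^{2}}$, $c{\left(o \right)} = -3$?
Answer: $- \frac{41217}{1698803444} - \frac{\sqrt{37645}}{1698803444} \approx -2.4377 \cdot 10^{-5}$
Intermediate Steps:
$F{\left(H,D \right)} = \sqrt{D^{2} + H^{2}}$
$\frac{1}{-41217 + F{\left(c{\left(13 \right)},194 \right)}} = \frac{1}{-41217 + \sqrt{194^{2} + \left(-3\right)^{2}}} = \frac{1}{-41217 + \sqrt{37636 + 9}} = \frac{1}{-41217 + \sqrt{37645}}$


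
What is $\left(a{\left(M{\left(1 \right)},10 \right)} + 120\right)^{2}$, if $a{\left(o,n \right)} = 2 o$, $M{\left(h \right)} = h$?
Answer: $14884$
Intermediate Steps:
$\left(a{\left(M{\left(1 \right)},10 \right)} + 120\right)^{2} = \left(2 \cdot 1 + 120\right)^{2} = \left(2 + 120\right)^{2} = 122^{2} = 14884$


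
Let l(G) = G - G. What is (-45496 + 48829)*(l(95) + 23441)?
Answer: 78128853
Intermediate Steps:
l(G) = 0
(-45496 + 48829)*(l(95) + 23441) = (-45496 + 48829)*(0 + 23441) = 3333*23441 = 78128853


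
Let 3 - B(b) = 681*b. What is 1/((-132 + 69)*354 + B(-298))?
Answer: 1/180639 ≈ 5.5359e-6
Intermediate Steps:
B(b) = 3 - 681*b
1/((-132 + 69)*354 + B(-298)) = 1/((-132 + 69)*354 + (3 - 681*(-298))) = 1/(-63*354 + (3 + 202938)) = 1/(-22302 + 202941) = 1/180639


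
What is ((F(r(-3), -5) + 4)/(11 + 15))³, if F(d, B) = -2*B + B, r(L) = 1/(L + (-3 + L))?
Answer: 729/17576 ≈ 0.041477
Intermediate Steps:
r(L) = 1/(-3 + 2*L)
F(d, B) = -B
((F(r(-3), -5) + 4)/(11 + 15))³ = ((-1*(-5) + 4)/(11 + 15))³ = ((5 + 4)/26)³ = (9*(1/26))³ = (9/26)³ = 729/17576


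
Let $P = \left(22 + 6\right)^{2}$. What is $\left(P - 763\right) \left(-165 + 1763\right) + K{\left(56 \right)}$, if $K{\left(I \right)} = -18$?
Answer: $33540$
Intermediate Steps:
$P = 784$ ($P = 28^{2} = 784$)
$\left(P - 763\right) \left(-165 + 1763\right) + K{\left(56 \right)} = \left(784 - 763\right) \left(-165 + 1763\right) - 18 = 21 \cdot 1598 - 18 = 33558 - 18 = 33540$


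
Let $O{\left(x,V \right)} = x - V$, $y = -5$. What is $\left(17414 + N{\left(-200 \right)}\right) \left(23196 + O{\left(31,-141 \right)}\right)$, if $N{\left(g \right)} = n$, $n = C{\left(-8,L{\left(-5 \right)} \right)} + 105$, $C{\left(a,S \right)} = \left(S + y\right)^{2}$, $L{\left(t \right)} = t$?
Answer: $411720792$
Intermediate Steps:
$C{\left(a,S \right)} = \left(-5 + S\right)^{2}$ ($C{\left(a,S \right)} = \left(S - 5\right)^{2} = \left(-5 + S\right)^{2}$)
$n = 205$ ($n = \left(-5 - 5\right)^{2} + 105 = \left(-10\right)^{2} + 105 = 100 + 105 = 205$)
$N{\left(g \right)} = 205$
$\left(17414 + N{\left(-200 \right)}\right) \left(23196 + O{\left(31,-141 \right)}\right) = \left(17414 + 205\right) \left(23196 + \left(31 - -141\right)\right) = 17619 \left(23196 + \left(31 + 141\right)\right) = 17619 \left(23196 + 172\right) = 17619 \cdot 23368 = 411720792$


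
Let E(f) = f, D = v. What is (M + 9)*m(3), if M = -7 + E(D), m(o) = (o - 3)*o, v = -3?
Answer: 0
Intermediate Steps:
D = -3
m(o) = o*(-3 + o) (m(o) = (-3 + o)*o = o*(-3 + o))
M = -10 (M = -7 - 3 = -10)
(M + 9)*m(3) = (-10 + 9)*(3*(-3 + 3)) = -3*0 = -1*0 = 0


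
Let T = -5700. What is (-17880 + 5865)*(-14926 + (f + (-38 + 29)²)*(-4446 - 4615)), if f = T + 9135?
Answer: 382958925030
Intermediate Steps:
f = 3435 (f = -5700 + 9135 = 3435)
(-17880 + 5865)*(-14926 + (f + (-38 + 29)²)*(-4446 - 4615)) = (-17880 + 5865)*(-14926 + (3435 + (-38 + 29)²)*(-4446 - 4615)) = -12015*(-14926 + (3435 + (-9)²)*(-9061)) = -12015*(-14926 + (3435 + 81)*(-9061)) = -12015*(-14926 + 3516*(-9061)) = -12015*(-14926 - 31858476) = -12015*(-31873402) = 382958925030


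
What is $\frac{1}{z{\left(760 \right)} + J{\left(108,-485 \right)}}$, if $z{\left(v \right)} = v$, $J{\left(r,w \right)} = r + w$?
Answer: $\frac{1}{383} \approx 0.002611$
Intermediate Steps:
$\frac{1}{z{\left(760 \right)} + J{\left(108,-485 \right)}} = \frac{1}{760 + \left(108 - 485\right)} = \frac{1}{760 - 377} = \frac{1}{383}$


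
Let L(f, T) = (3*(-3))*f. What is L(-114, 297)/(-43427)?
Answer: -1026/43427 ≈ -0.023626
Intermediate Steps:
L(f, T) = -9*f
L(-114, 297)/(-43427) = -9*(-114)/(-43427) = 1026*(-1/43427) = -1026/43427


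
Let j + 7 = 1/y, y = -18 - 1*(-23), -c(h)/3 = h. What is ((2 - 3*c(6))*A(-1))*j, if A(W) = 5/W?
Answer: 1904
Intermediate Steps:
c(h) = -3*h
y = 5 (y = -18 + 23 = 5)
j = -34/5 (j = -7 + 1/5 = -7 + ⅕ = -34/5 ≈ -6.8000)
((2 - 3*c(6))*A(-1))*j = ((2 - (-9)*6)*(5/(-1)))*(-34/5) = ((2 - 3*(-18))*(5*(-1)))*(-34/5) = ((2 + 54)*(-5))*(-34/5) = (56*(-5))*(-34/5) = -280*(-34/5) = 1904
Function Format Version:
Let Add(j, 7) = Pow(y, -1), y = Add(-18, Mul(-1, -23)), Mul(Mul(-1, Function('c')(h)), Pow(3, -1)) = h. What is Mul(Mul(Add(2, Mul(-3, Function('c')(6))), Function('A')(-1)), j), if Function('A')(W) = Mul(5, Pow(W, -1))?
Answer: 1904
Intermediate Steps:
Function('c')(h) = Mul(-3, h)
y = 5 (y = Add(-18, 23) = 5)
j = Rational(-34, 5) (j = Add(-7, Pow(5, -1)) = Add(-7, Rational(1, 5)) = Rational(-34, 5) ≈ -6.8000)
Mul(Mul(Add(2, Mul(-3, Function('c')(6))), Function('A')(-1)), j) = Mul(Mul(Add(2, Mul(-3, Mul(-3, 6))), Mul(5, Pow(-1, -1))), Rational(-34, 5)) = Mul(Mul(Add(2, Mul(-3, -18)), Mul(5, -1)), Rational(-34, 5)) = Mul(Mul(Add(2, 54), -5), Rational(-34, 5)) = Mul(Mul(56, -5), Rational(-34, 5)) = Mul(-280, Rational(-34, 5)) = 1904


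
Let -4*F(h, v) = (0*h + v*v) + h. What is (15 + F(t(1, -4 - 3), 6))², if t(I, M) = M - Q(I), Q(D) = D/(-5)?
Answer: 5929/100 ≈ 59.290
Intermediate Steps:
Q(D) = -D/5 (Q(D) = D*(-⅕) = -D/5)
t(I, M) = M + I/5 (t(I, M) = M - (-1)*I/5 = M + I/5)
F(h, v) = -h/4 - v²/4 (F(h, v) = -((0*h + v*v) + h)/4 = -((0 + v²) + h)/4 = -(v² + h)/4 = -(h + v²)/4 = -h/4 - v²/4)
(15 + F(t(1, -4 - 3), 6))² = (15 + (-((-4 - 3) + (⅕)*1)/4 - ¼*6²))² = (15 + (-(-7 + ⅕)/4 - ¼*36))² = (15 + (-¼*(-34/5) - 9))² = (15 + (17/10 - 9))² = (15 - 73/10)² = (77/10)² = 5929/100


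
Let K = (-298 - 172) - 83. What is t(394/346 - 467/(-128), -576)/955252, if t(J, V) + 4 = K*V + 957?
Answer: 319481/955252 ≈ 0.33445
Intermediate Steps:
K = -553 (K = -470 - 83 = -553)
t(J, V) = 953 - 553*V (t(J, V) = -4 + (-553*V + 957) = -4 + (957 - 553*V) = 953 - 553*V)
t(394/346 - 467/(-128), -576)/955252 = (953 - 553*(-576))/955252 = (953 + 318528)*(1/955252) = 319481*(1/955252) = 319481/955252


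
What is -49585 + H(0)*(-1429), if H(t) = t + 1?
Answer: -51014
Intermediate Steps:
H(t) = 1 + t
-49585 + H(0)*(-1429) = -49585 + (1 + 0)*(-1429) = -49585 + 1*(-1429) = -49585 - 1429 = -51014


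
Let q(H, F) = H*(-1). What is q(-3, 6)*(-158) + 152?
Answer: -322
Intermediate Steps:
q(H, F) = -H
q(-3, 6)*(-158) + 152 = -1*(-3)*(-158) + 152 = 3*(-158) + 152 = -474 + 152 = -322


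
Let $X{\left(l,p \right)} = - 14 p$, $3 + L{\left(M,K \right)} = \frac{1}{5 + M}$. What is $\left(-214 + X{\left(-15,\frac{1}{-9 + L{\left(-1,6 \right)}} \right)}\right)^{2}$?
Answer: $\frac{100040004}{2209} \approx 45287.0$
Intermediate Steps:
$L{\left(M,K \right)} = -3 + \frac{1}{5 + M}$
$\left(-214 + X{\left(-15,\frac{1}{-9 + L{\left(-1,6 \right)}} \right)}\right)^{2} = \left(-214 - \frac{14}{-9 + \frac{-14 - -3}{5 - 1}}\right)^{2} = \left(-214 - \frac{14}{-9 + \frac{-14 + 3}{4}}\right)^{2} = \left(-214 - \frac{14}{-9 + \frac{1}{4} \left(-11\right)}\right)^{2} = \left(-214 - \frac{14}{-9 - \frac{11}{4}}\right)^{2} = \left(-214 - \frac{14}{- \frac{47}{4}}\right)^{2} = \left(-214 - - \frac{56}{47}\right)^{2} = \left(-214 + \frac{56}{47}\right)^{2} = \left(- \frac{10002}{47}\right)^{2} = \frac{100040004}{2209}$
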